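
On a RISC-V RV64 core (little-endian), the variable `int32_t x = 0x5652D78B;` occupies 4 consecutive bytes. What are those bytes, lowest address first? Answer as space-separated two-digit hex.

8B D7 52 56

Split into bytes (most-significant first): 56 52 D7 8B.
In little-endian order the low byte comes first in memory.
So at ascending addresses the bytes are 8B D7 52 56.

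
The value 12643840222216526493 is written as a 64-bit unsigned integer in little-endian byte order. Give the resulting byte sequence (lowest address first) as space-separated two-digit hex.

12643840222216526493 in hexadecimal, padded to 64 bits, is 0xAF77F1B132031A9D.
Split into bytes (most-significant first): AF 77 F1 B1 32 03 1A 9D.
Little-endian stores the least-significant byte at the lowest address.
So at ascending addresses the bytes are 9D 1A 03 32 B1 F1 77 AF.

9D 1A 03 32 B1 F1 77 AF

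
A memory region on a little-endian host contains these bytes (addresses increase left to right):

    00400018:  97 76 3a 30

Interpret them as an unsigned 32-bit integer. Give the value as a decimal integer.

Little-endian: lowest address holds the least-significant byte.
Reassemble most-significant byte first: 30 3A 76 97 → 0x303A7697.
0x303A7697 = 809137815.

809137815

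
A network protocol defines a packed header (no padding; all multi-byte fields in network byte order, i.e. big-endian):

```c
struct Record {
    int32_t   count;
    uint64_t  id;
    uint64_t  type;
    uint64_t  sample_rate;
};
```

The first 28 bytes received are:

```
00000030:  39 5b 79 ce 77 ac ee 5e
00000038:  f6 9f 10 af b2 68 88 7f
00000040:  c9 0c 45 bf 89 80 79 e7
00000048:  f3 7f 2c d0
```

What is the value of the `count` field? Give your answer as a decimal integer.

962296270

`count` is the first field, at byte offset 0, occupying 4 bytes.
Bytes at offsets 0..3: 39 5B 79 CE.
Big-endian: lowest address holds the most-significant byte.
The bytes are already most-significant first: 0x395B79CE.
0x395B79CE = 962296270.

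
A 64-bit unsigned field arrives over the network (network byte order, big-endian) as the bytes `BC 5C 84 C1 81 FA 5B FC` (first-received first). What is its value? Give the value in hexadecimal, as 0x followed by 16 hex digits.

Big-endian stores the most-significant byte at the lowest address.
The bytes are already most-significant first: 0xBC5C84C181FA5BFC.

0xBC5C84C181FA5BFC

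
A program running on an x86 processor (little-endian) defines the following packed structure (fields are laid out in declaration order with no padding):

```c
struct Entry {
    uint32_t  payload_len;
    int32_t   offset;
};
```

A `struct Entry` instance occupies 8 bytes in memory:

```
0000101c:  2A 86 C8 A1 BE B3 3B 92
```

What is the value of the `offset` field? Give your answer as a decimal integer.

`offset` follows `payload_len` (4 bytes), so it starts at byte offset 4 and occupies 4 bytes.
Bytes at offsets 4..7: BE B3 3B 92.
Little-endian: lowest address holds the least-significant byte.
Reassemble most-significant byte first: 92 3B B3 BE → 0x923BB3BE.
Top bit is set, so as a signed 32-bit value this is 0x923BB3BE − 2^32 = -1841581122.

-1841581122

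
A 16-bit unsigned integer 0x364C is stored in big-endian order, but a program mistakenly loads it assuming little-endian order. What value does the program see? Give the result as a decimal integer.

Stored big-endian, the bytes at ascending addresses are 36 4C.
Read back as little-endian, the first byte is least significant, giving 0x4C36.
0x4C36 = 19510.

19510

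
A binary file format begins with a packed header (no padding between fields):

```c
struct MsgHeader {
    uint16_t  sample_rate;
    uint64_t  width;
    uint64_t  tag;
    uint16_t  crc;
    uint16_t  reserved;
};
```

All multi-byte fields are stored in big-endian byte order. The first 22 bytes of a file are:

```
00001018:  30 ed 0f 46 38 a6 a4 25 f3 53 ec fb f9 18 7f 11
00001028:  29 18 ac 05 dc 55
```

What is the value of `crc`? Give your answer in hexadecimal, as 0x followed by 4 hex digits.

0xAC05

`crc` follows `sample_rate` (2 B), `width` (8 B), `tag` (8 B), so it starts at offset 2 + 8 + 8 = 18 and occupies 2 bytes.
Bytes at offsets 18..19: AC 05.
In big-endian order the high byte comes first in memory.
The bytes are already most-significant first: 0xAC05.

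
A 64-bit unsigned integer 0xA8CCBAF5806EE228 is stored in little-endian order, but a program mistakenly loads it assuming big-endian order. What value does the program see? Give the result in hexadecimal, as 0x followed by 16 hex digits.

0x28E26E80F5BACCA8

Stored little-endian, the bytes at ascending addresses are 28 E2 6E 80 F5 BA CC A8.
Read back as big-endian, the last byte is least significant, giving 0x28E26E80F5BACCA8.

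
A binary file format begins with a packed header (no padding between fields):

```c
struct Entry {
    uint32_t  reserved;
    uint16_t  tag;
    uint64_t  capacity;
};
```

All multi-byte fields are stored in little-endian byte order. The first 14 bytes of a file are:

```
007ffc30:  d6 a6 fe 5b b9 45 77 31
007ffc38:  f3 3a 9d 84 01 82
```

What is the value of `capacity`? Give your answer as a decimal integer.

9367914510741090679

`capacity` follows `reserved` (4 B), `tag` (2 B), so it starts at offset 4 + 2 = 6 and occupies 8 bytes.
Bytes at offsets 6..13: 77 31 F3 3A 9D 84 01 82.
Little-endian stores the least-significant byte at the lowest address.
Reassemble most-significant byte first: 82 01 84 9D 3A F3 31 77 → 0x8201849D3AF33177.
0x8201849D3AF33177 = 9367914510741090679.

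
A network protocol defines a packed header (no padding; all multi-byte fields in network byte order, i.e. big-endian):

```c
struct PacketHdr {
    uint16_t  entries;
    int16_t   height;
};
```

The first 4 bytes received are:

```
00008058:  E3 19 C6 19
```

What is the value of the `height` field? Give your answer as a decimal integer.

`height` follows `entries` (2 bytes), so it starts at byte offset 2 and occupies 2 bytes.
Bytes at offsets 2..3: C6 19.
Big-endian: lowest address holds the most-significant byte.
The bytes are already most-significant first: 0xC619.
Top bit is set, so as a signed 16-bit value this is 0xC619 − 2^16 = -14823.

-14823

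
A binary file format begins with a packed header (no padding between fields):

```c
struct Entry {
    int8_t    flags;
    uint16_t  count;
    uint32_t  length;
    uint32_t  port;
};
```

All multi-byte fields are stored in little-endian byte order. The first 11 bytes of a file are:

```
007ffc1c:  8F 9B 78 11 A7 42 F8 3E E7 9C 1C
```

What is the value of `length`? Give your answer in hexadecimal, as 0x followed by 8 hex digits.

`length` follows `flags` (1 B), `count` (2 B), so it starts at offset 1 + 2 = 3 and occupies 4 bytes.
Bytes at offsets 3..6: 11 A7 42 F8.
Little-endian: lowest address holds the least-significant byte.
Reassemble most-significant byte first: F8 42 A7 11 → 0xF842A711.

0xF842A711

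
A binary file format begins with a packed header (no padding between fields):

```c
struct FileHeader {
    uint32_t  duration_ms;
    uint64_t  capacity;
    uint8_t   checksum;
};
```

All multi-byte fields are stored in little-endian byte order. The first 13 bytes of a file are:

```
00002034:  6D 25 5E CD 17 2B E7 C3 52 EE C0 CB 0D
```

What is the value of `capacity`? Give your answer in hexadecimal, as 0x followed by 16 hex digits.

`capacity` follows `duration_ms` (4 bytes), so it starts at byte offset 4 and occupies 8 bytes.
Bytes at offsets 4..11: 17 2B E7 C3 52 EE C0 CB.
In little-endian order the low byte comes first in memory.
Reassemble most-significant byte first: CB C0 EE 52 C3 E7 2B 17 → 0xCBC0EE52C3E72B17.

0xCBC0EE52C3E72B17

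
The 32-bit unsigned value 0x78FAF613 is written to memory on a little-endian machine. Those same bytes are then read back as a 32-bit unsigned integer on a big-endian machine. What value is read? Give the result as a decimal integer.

334953080

Stored little-endian, the bytes at ascending addresses are 13 F6 FA 78.
Read back as big-endian, the last byte is least significant, giving 0x13F6FA78.
0x13F6FA78 = 334953080.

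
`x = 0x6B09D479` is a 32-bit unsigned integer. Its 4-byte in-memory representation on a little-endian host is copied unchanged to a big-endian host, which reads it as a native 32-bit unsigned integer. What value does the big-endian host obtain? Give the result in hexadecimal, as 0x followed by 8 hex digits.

0x79D4096B

Stored little-endian, the bytes at ascending addresses are 79 D4 09 6B.
Read back as big-endian, the last byte is least significant, giving 0x79D4096B.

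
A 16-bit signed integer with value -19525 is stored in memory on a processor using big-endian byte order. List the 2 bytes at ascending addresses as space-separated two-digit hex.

Two's complement of -19525 in 16 bits: 19525 = 0x4C45; invert → 0xB3BA; add 1 → 0xB3BB.
Split into bytes (most-significant first): B3 BB.
Big-endian stores the most-significant byte at the lowest address.
So the memory order matches the most-significant-first order: B3 BB.

B3 BB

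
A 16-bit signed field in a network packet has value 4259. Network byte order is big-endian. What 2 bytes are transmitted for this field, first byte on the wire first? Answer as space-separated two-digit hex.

4259 in hexadecimal, padded to 16 bits, is 0x10A3.
Split into bytes (most-significant first): 10 A3.
Big-endian: lowest address holds the most-significant byte.
So the memory order matches the most-significant-first order: 10 A3.

10 A3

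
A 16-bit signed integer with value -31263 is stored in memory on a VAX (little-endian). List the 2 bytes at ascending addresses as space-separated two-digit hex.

E1 85

Two's complement of -31263 in 16 bits: 31263 = 0x7A1F; invert → 0x85E0; add 1 → 0x85E1.
Split into bytes (most-significant first): 85 E1.
In little-endian order the low byte comes first in memory.
So at ascending addresses the bytes are E1 85.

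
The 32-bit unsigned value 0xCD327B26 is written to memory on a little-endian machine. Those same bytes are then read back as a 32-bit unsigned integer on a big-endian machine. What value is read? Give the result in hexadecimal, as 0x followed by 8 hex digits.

0x267B32CD

Stored little-endian, the bytes at ascending addresses are 26 7B 32 CD.
Read back as big-endian, the last byte is least significant, giving 0x267B32CD.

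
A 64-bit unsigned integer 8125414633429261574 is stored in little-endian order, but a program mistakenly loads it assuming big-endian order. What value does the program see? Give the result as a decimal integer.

8125414633429261574 in 64-bit hexadecimal is 0x70C3458F0E4FDD06.
Stored little-endian, the bytes at ascending addresses are 06 DD 4F 0E 8F 45 C3 70.
Read back as big-endian, the last byte is least significant, giving 0x06DD4F0E8F45C370.
0x06DD4F0E8F45C370 = 494638458032472944.

494638458032472944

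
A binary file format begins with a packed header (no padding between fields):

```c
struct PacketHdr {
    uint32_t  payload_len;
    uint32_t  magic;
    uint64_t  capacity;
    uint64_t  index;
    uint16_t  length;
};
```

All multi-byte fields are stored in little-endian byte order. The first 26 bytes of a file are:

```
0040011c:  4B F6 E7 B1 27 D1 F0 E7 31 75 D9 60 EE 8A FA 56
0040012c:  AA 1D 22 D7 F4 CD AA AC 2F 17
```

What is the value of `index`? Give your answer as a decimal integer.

12441983372029468074

`index` follows `payload_len` (4 B), `magic` (4 B), `capacity` (8 B), so it starts at offset 4 + 4 + 8 = 16 and occupies 8 bytes.
Bytes at offsets 16..23: AA 1D 22 D7 F4 CD AA AC.
Little-endian: lowest address holds the least-significant byte.
Reassemble most-significant byte first: AC AA CD F4 D7 22 1D AA → 0xACAACDF4D7221DAA.
0xACAACDF4D7221DAA = 12441983372029468074.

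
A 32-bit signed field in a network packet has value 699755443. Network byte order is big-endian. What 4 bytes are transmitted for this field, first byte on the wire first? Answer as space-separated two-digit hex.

699755443 in hexadecimal, padded to 32 bits, is 0x29B56BB3.
Split into bytes (most-significant first): 29 B5 6B B3.
Big-endian: lowest address holds the most-significant byte.
So the memory order matches the most-significant-first order: 29 B5 6B B3.

29 B5 6B B3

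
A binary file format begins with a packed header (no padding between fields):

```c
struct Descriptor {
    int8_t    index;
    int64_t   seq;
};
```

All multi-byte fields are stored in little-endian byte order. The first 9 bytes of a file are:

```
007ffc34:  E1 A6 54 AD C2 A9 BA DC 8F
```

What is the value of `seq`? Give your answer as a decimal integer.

-8080378393131133786

`seq` follows `index` (1 byte), so it starts at byte offset 1 and occupies 8 bytes.
Bytes at offsets 1..8: A6 54 AD C2 A9 BA DC 8F.
Little-endian: lowest address holds the least-significant byte.
Reassemble most-significant byte first: 8F DC BA A9 C2 AD 54 A6 → 0x8FDCBAA9C2AD54A6.
Top bit is set, so as a signed 64-bit value this is 0x8FDCBAA9C2AD54A6 − 2^64 = -8080378393131133786.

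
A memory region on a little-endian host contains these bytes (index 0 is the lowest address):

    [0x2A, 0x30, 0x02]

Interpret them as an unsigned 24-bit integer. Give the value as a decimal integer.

143402

Little-endian: lowest address holds the least-significant byte.
Reassemble most-significant byte first: 02 30 2A → 0x02302A.
0x02302A = 143402.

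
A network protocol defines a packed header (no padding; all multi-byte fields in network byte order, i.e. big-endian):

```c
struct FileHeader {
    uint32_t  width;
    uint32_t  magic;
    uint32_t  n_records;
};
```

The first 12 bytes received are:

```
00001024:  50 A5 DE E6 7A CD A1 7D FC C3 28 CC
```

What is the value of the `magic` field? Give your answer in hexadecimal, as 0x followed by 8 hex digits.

0x7ACDA17D

`magic` follows `width` (4 bytes), so it starts at byte offset 4 and occupies 4 bytes.
Bytes at offsets 4..7: 7A CD A1 7D.
Big-endian stores the most-significant byte at the lowest address.
The bytes are already most-significant first: 0x7ACDA17D.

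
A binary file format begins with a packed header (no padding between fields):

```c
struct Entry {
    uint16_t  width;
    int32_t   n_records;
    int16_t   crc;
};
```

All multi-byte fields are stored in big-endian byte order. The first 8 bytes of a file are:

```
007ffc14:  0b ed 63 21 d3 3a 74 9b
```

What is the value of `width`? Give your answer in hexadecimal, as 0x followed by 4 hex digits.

0x0BED

`width` is the first field, at byte offset 0, occupying 2 bytes.
Bytes at offsets 0..1: 0B ED.
In big-endian order the high byte comes first in memory.
The bytes are already most-significant first: 0x0BED.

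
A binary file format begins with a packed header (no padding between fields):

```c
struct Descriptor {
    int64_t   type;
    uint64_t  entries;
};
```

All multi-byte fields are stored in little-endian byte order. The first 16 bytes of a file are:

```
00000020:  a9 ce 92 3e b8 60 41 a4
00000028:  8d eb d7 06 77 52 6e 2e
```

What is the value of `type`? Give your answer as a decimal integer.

`type` is the first field, at byte offset 0, occupying 8 bytes.
Bytes at offsets 0..7: A9 CE 92 3E B8 60 41 A4.
Little-endian: lowest address holds the least-significant byte.
Reassemble most-significant byte first: A4 41 60 B8 3E 92 CE A9 → 0xA44160B83E92CEA9.
Top bit is set, so as a signed 64-bit value this is 0xA44160B83E92CEA9 − 2^64 = -6610896433563119959.

-6610896433563119959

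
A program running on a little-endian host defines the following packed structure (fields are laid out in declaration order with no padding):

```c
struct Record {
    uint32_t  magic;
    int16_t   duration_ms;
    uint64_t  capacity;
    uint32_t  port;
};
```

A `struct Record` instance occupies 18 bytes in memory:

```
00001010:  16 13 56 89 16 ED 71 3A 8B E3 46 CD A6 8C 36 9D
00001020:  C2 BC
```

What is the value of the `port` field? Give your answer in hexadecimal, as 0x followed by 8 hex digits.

0xBCC29D36

`port` follows `magic` (4 B), `duration_ms` (2 B), `capacity` (8 B), so it starts at offset 4 + 2 + 8 = 14 and occupies 4 bytes.
Bytes at offsets 14..17: 36 9D C2 BC.
Little-endian stores the least-significant byte at the lowest address.
Reassemble most-significant byte first: BC C2 9D 36 → 0xBCC29D36.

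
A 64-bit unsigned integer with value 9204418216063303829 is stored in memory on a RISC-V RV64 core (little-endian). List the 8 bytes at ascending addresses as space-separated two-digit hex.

95 80 96 B4 99 A9 BC 7F

9204418216063303829 in hexadecimal, padded to 64 bits, is 0x7FBCA999B4968095.
Split into bytes (most-significant first): 7F BC A9 99 B4 96 80 95.
Little-endian stores the least-significant byte at the lowest address.
So at ascending addresses the bytes are 95 80 96 B4 99 A9 BC 7F.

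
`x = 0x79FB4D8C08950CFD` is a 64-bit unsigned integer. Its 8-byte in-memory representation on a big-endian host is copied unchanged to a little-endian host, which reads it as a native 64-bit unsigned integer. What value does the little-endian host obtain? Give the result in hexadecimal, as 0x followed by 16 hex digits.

0xFD0C95088C4DFB79

Stored big-endian, the bytes at ascending addresses are 79 FB 4D 8C 08 95 0C FD.
Read back as little-endian, the first byte is least significant, giving 0xFD0C95088C4DFB79.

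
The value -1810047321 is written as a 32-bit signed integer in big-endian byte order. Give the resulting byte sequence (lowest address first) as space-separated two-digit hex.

Two's complement of -1810047321 in 32 bits: 1810047321 = 0x6BE32159; invert → 0x941CDEA6; add 1 → 0x941CDEA7.
Split into bytes (most-significant first): 94 1C DE A7.
In big-endian order the high byte comes first in memory.
So the memory order matches the most-significant-first order: 94 1C DE A7.

94 1C DE A7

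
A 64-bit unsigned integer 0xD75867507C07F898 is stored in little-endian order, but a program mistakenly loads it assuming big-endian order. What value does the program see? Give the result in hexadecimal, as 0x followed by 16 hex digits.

0x98F8077C506758D7

Stored little-endian, the bytes at ascending addresses are 98 F8 07 7C 50 67 58 D7.
Read back as big-endian, the last byte is least significant, giving 0x98F8077C506758D7.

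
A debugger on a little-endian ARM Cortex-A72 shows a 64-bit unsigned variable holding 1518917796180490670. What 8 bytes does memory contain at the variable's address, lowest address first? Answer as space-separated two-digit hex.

1518917796180490670 in hexadecimal, padded to 64 bits, is 0x151447B0245B79AE.
Split into bytes (most-significant first): 15 14 47 B0 24 5B 79 AE.
Little-endian stores the least-significant byte at the lowest address.
So at ascending addresses the bytes are AE 79 5B 24 B0 47 14 15.

AE 79 5B 24 B0 47 14 15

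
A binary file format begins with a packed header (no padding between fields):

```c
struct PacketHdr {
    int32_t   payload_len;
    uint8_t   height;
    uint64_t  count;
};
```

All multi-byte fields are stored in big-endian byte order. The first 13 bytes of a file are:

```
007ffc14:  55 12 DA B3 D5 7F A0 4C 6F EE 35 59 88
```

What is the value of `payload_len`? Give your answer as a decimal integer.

1427298995

`payload_len` is the first field, at byte offset 0, occupying 4 bytes.
Bytes at offsets 0..3: 55 12 DA B3.
Big-endian stores the most-significant byte at the lowest address.
The bytes are already most-significant first: 0x5512DAB3.
0x5512DAB3 = 1427298995.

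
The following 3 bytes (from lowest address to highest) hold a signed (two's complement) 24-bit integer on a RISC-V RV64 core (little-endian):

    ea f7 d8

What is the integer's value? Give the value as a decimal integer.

-2557974

Little-endian stores the least-significant byte at the lowest address.
Reassemble most-significant byte first: D8 F7 EA → 0xD8F7EA.
Top bit is set, so as a signed 24-bit value this is 0xD8F7EA − 2^24 = -2557974.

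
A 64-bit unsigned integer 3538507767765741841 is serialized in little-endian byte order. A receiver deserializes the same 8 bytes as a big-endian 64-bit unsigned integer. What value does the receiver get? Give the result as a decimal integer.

1238950747808078641

3538507767765741841 in 64-bit hexadecimal is 0x311B4E1124A33111.
Stored little-endian, the bytes at ascending addresses are 11 31 A3 24 11 4E 1B 31.
Read back as big-endian, the last byte is least significant, giving 0x1131A324114E1B31.
0x1131A324114E1B31 = 1238950747808078641.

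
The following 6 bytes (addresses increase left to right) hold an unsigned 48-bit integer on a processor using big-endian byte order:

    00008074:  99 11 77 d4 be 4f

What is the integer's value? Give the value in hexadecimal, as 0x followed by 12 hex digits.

In big-endian order the high byte comes first in memory.
The bytes are already most-significant first: 0x991177D4BE4F.

0x991177D4BE4F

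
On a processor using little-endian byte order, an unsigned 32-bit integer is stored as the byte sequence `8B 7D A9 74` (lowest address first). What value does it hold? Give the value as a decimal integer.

Little-endian stores the least-significant byte at the lowest address.
Reassemble most-significant byte first: 74 A9 7D 8B → 0x74A97D8B.
0x74A97D8B = 1957264779.

1957264779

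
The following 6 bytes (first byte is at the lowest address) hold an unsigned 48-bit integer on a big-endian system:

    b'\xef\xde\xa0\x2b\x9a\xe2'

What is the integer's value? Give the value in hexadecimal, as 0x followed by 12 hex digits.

Big-endian stores the most-significant byte at the lowest address.
The bytes are already most-significant first: 0xEFDEA02B9AE2.

0xEFDEA02B9AE2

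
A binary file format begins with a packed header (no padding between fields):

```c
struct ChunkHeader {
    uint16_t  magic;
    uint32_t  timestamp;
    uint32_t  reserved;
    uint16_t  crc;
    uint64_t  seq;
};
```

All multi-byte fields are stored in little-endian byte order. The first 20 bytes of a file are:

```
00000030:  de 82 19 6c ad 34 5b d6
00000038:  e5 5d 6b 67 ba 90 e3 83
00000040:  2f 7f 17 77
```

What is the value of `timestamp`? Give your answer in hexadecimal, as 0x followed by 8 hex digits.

`timestamp` follows `magic` (2 bytes), so it starts at byte offset 2 and occupies 4 bytes.
Bytes at offsets 2..5: 19 6C AD 34.
In little-endian order the low byte comes first in memory.
Reassemble most-significant byte first: 34 AD 6C 19 → 0x34AD6C19.

0x34AD6C19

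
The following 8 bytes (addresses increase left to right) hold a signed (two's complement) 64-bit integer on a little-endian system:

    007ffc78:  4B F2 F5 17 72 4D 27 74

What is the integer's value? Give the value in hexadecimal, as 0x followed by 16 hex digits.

0x74274D7217F5F24B

In little-endian order the low byte comes first in memory.
Reassemble most-significant byte first: 74 27 4D 72 17 F5 F2 4B → 0x74274D7217F5F24B.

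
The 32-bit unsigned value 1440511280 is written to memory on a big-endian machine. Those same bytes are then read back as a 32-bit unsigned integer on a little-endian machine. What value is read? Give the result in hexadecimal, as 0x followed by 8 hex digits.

1440511280 in 32-bit hexadecimal is 0x55DC7530.
Stored big-endian, the bytes at ascending addresses are 55 DC 75 30.
Read back as little-endian, the first byte is least significant, giving 0x3075DC55.

0x3075DC55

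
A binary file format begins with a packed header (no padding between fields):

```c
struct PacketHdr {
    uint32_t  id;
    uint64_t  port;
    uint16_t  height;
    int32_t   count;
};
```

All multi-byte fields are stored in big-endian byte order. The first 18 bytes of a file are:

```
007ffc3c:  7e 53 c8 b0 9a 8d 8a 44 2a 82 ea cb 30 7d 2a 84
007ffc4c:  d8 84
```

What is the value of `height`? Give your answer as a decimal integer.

12413

`height` follows `id` (4 B), `port` (8 B), so it starts at offset 4 + 8 = 12 and occupies 2 bytes.
Bytes at offsets 12..13: 30 7D.
In big-endian order the high byte comes first in memory.
The bytes are already most-significant first: 0x307D.
0x307D = 12413.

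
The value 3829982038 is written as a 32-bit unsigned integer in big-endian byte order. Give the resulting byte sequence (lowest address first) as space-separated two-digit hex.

3829982038 in hexadecimal, padded to 32 bits, is 0xE448E356.
Split into bytes (most-significant first): E4 48 E3 56.
Big-endian: lowest address holds the most-significant byte.
So the memory order matches the most-significant-first order: E4 48 E3 56.

E4 48 E3 56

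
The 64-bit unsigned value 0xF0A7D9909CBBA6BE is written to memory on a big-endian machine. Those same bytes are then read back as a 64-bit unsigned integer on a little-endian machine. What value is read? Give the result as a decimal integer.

13737873994459752432

Stored big-endian, the bytes at ascending addresses are F0 A7 D9 90 9C BB A6 BE.
Read back as little-endian, the first byte is least significant, giving 0xBEA6BB9C90D9A7F0.
0xBEA6BB9C90D9A7F0 = 13737873994459752432.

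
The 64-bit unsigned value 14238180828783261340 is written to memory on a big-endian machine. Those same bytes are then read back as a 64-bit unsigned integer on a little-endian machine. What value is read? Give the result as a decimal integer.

11256298474698610885

14238180828783261340 in 64-bit hexadecimal is 0xC5982E06D367369C.
Stored big-endian, the bytes at ascending addresses are C5 98 2E 06 D3 67 36 9C.
Read back as little-endian, the first byte is least significant, giving 0x9C3667D3062E98C5.
0x9C3667D3062E98C5 = 11256298474698610885.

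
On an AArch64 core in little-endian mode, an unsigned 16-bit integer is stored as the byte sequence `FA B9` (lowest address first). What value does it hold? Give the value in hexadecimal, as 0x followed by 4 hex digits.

Little-endian: lowest address holds the least-significant byte.
Reassemble most-significant byte first: B9 FA → 0xB9FA.

0xB9FA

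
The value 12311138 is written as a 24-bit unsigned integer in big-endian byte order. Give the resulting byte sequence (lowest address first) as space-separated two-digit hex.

12311138 in hexadecimal, padded to 24 bits, is 0xBBDA62.
Split into bytes (most-significant first): BB DA 62.
In big-endian order the high byte comes first in memory.
So the memory order matches the most-significant-first order: BB DA 62.

BB DA 62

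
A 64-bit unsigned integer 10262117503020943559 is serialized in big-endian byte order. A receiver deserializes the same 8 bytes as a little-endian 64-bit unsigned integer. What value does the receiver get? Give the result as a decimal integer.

14396004125128878734

10262117503020943559 in 64-bit hexadecimal is 0x8E6A5D7F7AE1C8C7.
Stored big-endian, the bytes at ascending addresses are 8E 6A 5D 7F 7A E1 C8 C7.
Read back as little-endian, the first byte is least significant, giving 0xC7C8E17A7F5D6A8E.
0xC7C8E17A7F5D6A8E = 14396004125128878734.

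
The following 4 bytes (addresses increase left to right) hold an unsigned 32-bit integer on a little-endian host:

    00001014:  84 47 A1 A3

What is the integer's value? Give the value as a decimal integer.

In little-endian order the low byte comes first in memory.
Reassemble most-significant byte first: A3 A1 47 84 → 0xA3A14784.
0xA3A14784 = 2745255812.

2745255812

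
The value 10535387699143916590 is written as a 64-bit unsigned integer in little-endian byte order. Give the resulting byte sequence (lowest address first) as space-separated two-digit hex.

2E 3C 7E 22 4B 37 35 92

10535387699143916590 in hexadecimal, padded to 64 bits, is 0x9235374B227E3C2E.
Split into bytes (most-significant first): 92 35 37 4B 22 7E 3C 2E.
In little-endian order the low byte comes first in memory.
So at ascending addresses the bytes are 2E 3C 7E 22 4B 37 35 92.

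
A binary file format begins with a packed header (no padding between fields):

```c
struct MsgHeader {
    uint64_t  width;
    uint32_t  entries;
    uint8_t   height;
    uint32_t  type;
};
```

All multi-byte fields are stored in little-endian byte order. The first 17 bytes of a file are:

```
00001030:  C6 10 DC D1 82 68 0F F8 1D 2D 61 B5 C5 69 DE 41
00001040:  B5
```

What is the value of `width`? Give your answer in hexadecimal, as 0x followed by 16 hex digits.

0xF80F6882D1DC10C6

`width` is the first field, at byte offset 0, occupying 8 bytes.
Bytes at offsets 0..7: C6 10 DC D1 82 68 0F F8.
Little-endian stores the least-significant byte at the lowest address.
Reassemble most-significant byte first: F8 0F 68 82 D1 DC 10 C6 → 0xF80F6882D1DC10C6.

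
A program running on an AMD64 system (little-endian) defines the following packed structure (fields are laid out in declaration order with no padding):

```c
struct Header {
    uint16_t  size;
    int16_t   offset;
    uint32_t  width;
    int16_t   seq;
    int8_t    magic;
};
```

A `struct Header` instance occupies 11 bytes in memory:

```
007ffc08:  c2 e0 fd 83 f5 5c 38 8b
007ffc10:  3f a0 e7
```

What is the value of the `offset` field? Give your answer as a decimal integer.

`offset` follows `size` (2 bytes), so it starts at byte offset 2 and occupies 2 bytes.
Bytes at offsets 2..3: FD 83.
In little-endian order the low byte comes first in memory.
Reassemble most-significant byte first: 83 FD → 0x83FD.
Top bit is set, so as a signed 16-bit value this is 0x83FD − 2^16 = -31747.

-31747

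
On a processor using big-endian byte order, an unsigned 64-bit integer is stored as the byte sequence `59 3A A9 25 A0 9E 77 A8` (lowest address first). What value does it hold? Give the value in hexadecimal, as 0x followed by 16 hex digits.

Big-endian: lowest address holds the most-significant byte.
The bytes are already most-significant first: 0x593AA925A09E77A8.

0x593AA925A09E77A8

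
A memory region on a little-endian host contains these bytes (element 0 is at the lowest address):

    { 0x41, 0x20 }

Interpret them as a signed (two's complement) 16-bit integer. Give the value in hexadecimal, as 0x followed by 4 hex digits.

0x2041

Little-endian: lowest address holds the least-significant byte.
Reassemble most-significant byte first: 20 41 → 0x2041.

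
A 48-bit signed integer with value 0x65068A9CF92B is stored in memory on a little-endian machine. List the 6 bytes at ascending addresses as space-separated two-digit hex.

2B F9 9C 8A 06 65

Split into bytes (most-significant first): 65 06 8A 9C F9 2B.
Little-endian: lowest address holds the least-significant byte.
So at ascending addresses the bytes are 2B F9 9C 8A 06 65.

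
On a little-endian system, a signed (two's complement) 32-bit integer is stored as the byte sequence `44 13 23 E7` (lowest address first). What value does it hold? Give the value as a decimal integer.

Little-endian stores the least-significant byte at the lowest address.
Reassemble most-significant byte first: E7 23 13 44 → 0xE7231344.
Top bit is set, so as a signed 32-bit value this is 0xE7231344 − 2^32 = -417131708.

-417131708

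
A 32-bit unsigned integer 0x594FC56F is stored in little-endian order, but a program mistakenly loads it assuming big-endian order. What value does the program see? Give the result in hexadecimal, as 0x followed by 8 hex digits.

0x6FC54F59

Stored little-endian, the bytes at ascending addresses are 6F C5 4F 59.
Read back as big-endian, the last byte is least significant, giving 0x6FC54F59.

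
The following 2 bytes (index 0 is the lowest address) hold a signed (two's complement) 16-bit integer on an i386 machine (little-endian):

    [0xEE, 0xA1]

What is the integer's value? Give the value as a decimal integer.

Little-endian stores the least-significant byte at the lowest address.
Reassemble most-significant byte first: A1 EE → 0xA1EE.
Top bit is set, so as a signed 16-bit value this is 0xA1EE − 2^16 = -24082.

-24082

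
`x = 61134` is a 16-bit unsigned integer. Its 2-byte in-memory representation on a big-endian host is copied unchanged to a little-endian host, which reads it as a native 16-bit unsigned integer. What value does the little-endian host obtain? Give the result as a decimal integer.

52974

61134 in 16-bit hexadecimal is 0xEECE.
Stored big-endian, the bytes at ascending addresses are EE CE.
Read back as little-endian, the first byte is least significant, giving 0xCEEE.
0xCEEE = 52974.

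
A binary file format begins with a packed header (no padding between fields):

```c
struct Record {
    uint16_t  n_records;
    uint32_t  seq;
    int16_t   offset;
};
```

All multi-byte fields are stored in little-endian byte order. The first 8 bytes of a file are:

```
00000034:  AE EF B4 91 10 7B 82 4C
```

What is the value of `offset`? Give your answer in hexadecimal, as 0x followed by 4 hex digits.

`offset` follows `n_records` (2 B), `seq` (4 B), so it starts at offset 2 + 4 = 6 and occupies 2 bytes.
Bytes at offsets 6..7: 82 4C.
In little-endian order the low byte comes first in memory.
Reassemble most-significant byte first: 4C 82 → 0x4C82.

0x4C82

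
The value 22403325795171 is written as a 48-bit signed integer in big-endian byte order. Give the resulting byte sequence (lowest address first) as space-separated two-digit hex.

22403325795171 in hexadecimal, padded to 48 bits, is 0x14602E469B63.
Split into bytes (most-significant first): 14 60 2E 46 9B 63.
Big-endian: lowest address holds the most-significant byte.
So the memory order matches the most-significant-first order: 14 60 2E 46 9B 63.

14 60 2E 46 9B 63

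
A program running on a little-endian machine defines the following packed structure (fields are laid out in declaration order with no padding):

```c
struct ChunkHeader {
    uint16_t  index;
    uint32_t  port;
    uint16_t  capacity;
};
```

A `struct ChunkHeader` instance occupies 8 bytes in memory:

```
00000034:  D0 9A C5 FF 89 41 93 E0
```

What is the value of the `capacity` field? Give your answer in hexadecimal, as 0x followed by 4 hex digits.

`capacity` follows `index` (2 B), `port` (4 B), so it starts at offset 2 + 4 = 6 and occupies 2 bytes.
Bytes at offsets 6..7: 93 E0.
Little-endian stores the least-significant byte at the lowest address.
Reassemble most-significant byte first: E0 93 → 0xE093.

0xE093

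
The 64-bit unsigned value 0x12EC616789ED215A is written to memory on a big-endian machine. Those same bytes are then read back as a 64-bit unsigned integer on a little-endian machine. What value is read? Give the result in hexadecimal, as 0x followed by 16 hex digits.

0x5A21ED896761EC12

Stored big-endian, the bytes at ascending addresses are 12 EC 61 67 89 ED 21 5A.
Read back as little-endian, the first byte is least significant, giving 0x5A21ED896761EC12.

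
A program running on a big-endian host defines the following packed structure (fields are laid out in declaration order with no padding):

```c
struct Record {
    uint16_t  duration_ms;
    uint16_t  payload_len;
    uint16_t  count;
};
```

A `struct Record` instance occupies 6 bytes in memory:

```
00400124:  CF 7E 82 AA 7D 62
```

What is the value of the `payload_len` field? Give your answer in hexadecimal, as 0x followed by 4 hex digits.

`payload_len` follows `duration_ms` (2 bytes), so it starts at byte offset 2 and occupies 2 bytes.
Bytes at offsets 2..3: 82 AA.
In big-endian order the high byte comes first in memory.
The bytes are already most-significant first: 0x82AA.

0x82AA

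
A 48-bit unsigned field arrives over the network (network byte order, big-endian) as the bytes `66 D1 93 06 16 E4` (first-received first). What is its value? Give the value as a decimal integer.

113050300847844

Big-endian stores the most-significant byte at the lowest address.
The bytes are already most-significant first: 0x66D1930616E4.
0x66D1930616E4 = 113050300847844.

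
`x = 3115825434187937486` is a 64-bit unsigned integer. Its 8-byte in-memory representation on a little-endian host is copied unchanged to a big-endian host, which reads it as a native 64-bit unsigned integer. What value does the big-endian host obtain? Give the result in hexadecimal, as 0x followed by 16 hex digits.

3115825434187937486 in 64-bit hexadecimal is 0x2B3DA2B95AE636CE.
Stored little-endian, the bytes at ascending addresses are CE 36 E6 5A B9 A2 3D 2B.
Read back as big-endian, the last byte is least significant, giving 0xCE36E65AB9A23D2B.

0xCE36E65AB9A23D2B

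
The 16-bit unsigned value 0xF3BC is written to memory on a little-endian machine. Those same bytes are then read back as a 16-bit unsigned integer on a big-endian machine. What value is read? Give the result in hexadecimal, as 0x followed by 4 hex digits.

Stored little-endian, the bytes at ascending addresses are BC F3.
Read back as big-endian, the last byte is least significant, giving 0xBCF3.

0xBCF3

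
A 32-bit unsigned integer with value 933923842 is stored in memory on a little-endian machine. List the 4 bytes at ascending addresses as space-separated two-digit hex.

933923842 in hexadecimal, padded to 32 bits, is 0x37AA8C02.
Split into bytes (most-significant first): 37 AA 8C 02.
In little-endian order the low byte comes first in memory.
So at ascending addresses the bytes are 02 8C AA 37.

02 8C AA 37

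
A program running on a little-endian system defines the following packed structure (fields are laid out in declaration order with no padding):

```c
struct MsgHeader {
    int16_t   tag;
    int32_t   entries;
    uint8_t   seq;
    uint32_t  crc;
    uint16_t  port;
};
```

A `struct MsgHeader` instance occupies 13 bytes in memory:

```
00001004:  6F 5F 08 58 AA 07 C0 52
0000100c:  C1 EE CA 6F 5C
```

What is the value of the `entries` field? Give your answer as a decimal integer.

128604168

`entries` follows `tag` (2 bytes), so it starts at byte offset 2 and occupies 4 bytes.
Bytes at offsets 2..5: 08 58 AA 07.
Little-endian: lowest address holds the least-significant byte.
Reassemble most-significant byte first: 07 AA 58 08 → 0x07AA5808.
0x07AA5808 = 128604168.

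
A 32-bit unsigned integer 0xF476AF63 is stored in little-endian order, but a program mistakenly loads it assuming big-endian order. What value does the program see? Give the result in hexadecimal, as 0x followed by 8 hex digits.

0x63AF76F4

Stored little-endian, the bytes at ascending addresses are 63 AF 76 F4.
Read back as big-endian, the last byte is least significant, giving 0x63AF76F4.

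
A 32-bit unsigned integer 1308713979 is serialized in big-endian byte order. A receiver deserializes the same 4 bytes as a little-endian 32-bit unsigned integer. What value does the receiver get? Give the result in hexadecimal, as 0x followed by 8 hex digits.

1308713979 in 32-bit hexadecimal is 0x4E0163FB.
Stored big-endian, the bytes at ascending addresses are 4E 01 63 FB.
Read back as little-endian, the first byte is least significant, giving 0xFB63014E.

0xFB63014E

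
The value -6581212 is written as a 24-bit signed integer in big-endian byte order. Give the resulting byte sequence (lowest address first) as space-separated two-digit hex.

Two's complement of -6581212 in 24 bits: 6581212 = 0x646BDC; invert → 0x9B9423; add 1 → 0x9B9424.
Split into bytes (most-significant first): 9B 94 24.
In big-endian order the high byte comes first in memory.
So the memory order matches the most-significant-first order: 9B 94 24.

9B 94 24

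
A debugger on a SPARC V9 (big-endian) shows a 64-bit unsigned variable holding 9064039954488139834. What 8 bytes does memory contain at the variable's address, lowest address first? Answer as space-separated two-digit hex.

9064039954488139834 in hexadecimal, padded to 64 bits, is 0x7DC9F050B536A03A.
Split into bytes (most-significant first): 7D C9 F0 50 B5 36 A0 3A.
Big-endian stores the most-significant byte at the lowest address.
So the memory order matches the most-significant-first order: 7D C9 F0 50 B5 36 A0 3A.

7D C9 F0 50 B5 36 A0 3A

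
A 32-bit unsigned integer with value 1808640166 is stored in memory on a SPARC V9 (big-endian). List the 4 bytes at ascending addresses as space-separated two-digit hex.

6B CD A8 A6

1808640166 in hexadecimal, padded to 32 bits, is 0x6BCDA8A6.
Split into bytes (most-significant first): 6B CD A8 A6.
In big-endian order the high byte comes first in memory.
So the memory order matches the most-significant-first order: 6B CD A8 A6.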